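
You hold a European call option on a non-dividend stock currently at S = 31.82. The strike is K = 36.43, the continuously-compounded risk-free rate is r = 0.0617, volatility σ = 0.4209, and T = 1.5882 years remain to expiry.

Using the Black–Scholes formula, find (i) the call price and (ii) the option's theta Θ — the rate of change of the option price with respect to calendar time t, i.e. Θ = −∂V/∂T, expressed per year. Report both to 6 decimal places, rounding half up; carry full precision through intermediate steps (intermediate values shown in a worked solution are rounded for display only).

price = 6.193518
Θ = -2.831169

σ√T = 0.4209·√1.5882 = 0.530434
d₁ = (ln(S/K) + (r+σ²/2)T) / (σ√T) = (ln(31.82/36.43) + (0.0617+0.4209²/2)·1.5882) / 0.530434 = (-0.135298 + 0.238672) / 0.530434 = 0.194887
d₂ = d₁ − σ√T = 0.194887 − 0.530434 = -0.335547
e^{−rT} = e^{−0.0617·1.5882} = 0.906656
N(d₁) = 0.577259,  N(d₂) = 0.368606
Call price V = S·N(d₁) − K·e^{−rT}·N(d₂) = 18.368387 − 12.174869 = 6.193518
φ(d₁) = (1/√(2π))·e^{−d₁²/2} = 0.391438
Θ = −S·φ(d₁)·σ/(2√T) − r·K·e^{−rT}·N(d₂) = −2.079980 − 0.751189 = -2.831169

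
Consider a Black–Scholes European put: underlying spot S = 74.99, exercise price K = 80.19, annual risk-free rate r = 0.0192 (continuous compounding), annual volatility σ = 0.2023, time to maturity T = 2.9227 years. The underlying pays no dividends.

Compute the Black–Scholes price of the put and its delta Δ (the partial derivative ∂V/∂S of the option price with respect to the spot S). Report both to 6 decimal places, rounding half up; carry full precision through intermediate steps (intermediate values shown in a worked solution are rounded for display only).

price = 10.769034
Δ = -0.443806

σ√T = 0.2023·√2.9227 = 0.345850
d₁ = (ln(S/K) + (r+σ²/2)T) / (σ√T) = (ln(74.99/80.19) + (0.0192+0.2023²/2)·2.9227) / 0.345850 = (-0.067044 + 0.115922) / 0.345850 = 0.141327
d₂ = d₁ − σ√T = 0.141327 − 0.345850 = -0.204523
e^{−rT} = e^{−0.0192·2.9227} = 0.945430
N(−d₁) = 0.443806,  N(−d₂) = 0.581028
Put price V = K·e^{−rT}·N(−d₂) − S·N(−d₁) = 44.050031 − 33.280998 = 10.769034
Δ = −N(−d₁) = -0.443806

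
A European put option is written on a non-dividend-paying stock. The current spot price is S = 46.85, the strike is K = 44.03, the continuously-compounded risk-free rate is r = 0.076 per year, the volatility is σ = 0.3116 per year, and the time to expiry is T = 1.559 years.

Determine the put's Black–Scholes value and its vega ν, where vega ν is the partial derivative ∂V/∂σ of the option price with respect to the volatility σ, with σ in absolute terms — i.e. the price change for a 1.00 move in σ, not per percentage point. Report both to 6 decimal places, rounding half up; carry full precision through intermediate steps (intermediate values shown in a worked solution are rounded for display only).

σ√T = 0.3116·√1.559 = 0.389064
d₁ = (ln(S/K) + (r+σ²/2)T) / (σ√T) = (ln(46.85/44.03) + (0.076+0.3116²/2)·1.559) / 0.389064 = (0.062080 + 0.194169) / 0.389064 = 0.658630
d₂ = d₁ − σ√T = 0.658630 − 0.389064 = 0.269567
e^{−rT} = e^{−0.076·1.559} = 0.888266
N(−d₁) = 0.255067,  N(−d₂) = 0.393747
Put price V = K·e^{−rT}·N(−d₂) − S·N(−d₁) = 15.399576 − 11.949871 = 3.449705
φ(d₁) = (1/√(2π))·e^{−d₁²/2} = 0.321154
ν = S·φ(d₁)·√T = 18.786488

price = 3.449705
ν = 18.786488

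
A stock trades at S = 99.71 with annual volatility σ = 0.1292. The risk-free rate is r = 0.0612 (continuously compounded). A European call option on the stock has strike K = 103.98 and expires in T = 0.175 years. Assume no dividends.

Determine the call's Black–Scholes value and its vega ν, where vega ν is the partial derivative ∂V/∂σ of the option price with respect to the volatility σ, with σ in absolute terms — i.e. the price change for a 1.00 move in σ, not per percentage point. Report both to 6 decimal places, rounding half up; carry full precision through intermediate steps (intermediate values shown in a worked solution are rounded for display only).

price = 0.957082
ν = 14.299602

σ√T = 0.1292·√0.175 = 0.054048
d₁ = (ln(S/K) + (r+σ²/2)T) / (σ√T) = (ln(99.71/103.98) + (0.0612+0.1292²/2)·0.175) / 0.054048 = (-0.041933 + 0.012171) / 0.054048 = -0.550656
d₂ = d₁ − σ√T = -0.550656 − 0.054048 = -0.604704
e^{−rT} = e^{−0.0612·0.175} = 0.989347
N(d₁) = 0.290935,  N(d₂) = 0.272688
Call price V = S·N(d₁) − K·e^{−rT}·N(d₂) = 29.009100 − 28.052017 = 0.957082
φ(d₁) = (1/√(2π))·e^{−d₁²/2} = 0.342820
ν = S·φ(d₁)·√T = 14.299602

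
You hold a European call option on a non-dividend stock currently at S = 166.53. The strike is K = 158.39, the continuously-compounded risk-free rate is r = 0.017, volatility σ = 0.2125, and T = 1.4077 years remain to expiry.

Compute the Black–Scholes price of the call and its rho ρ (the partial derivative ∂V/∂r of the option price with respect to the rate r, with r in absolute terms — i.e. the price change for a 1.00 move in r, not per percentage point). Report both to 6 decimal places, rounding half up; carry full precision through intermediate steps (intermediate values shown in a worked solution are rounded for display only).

price = 22.738129
ρ = 123.336611

σ√T = 0.2125·√1.4077 = 0.252124
d₁ = (ln(S/K) + (r+σ²/2)T) / (σ√T) = (ln(166.53/158.39) + (0.017+0.2125²/2)·1.4077) / 0.252124 = (0.050115 + 0.055714) / 0.252124 = 0.419751
d₂ = d₁ − σ√T = 0.419751 − 0.252124 = 0.167627
e^{−rT} = e^{−0.017·1.4077} = 0.976353
N(d₁) = 0.662666,  N(d₂) = 0.566562
Call price V = S·N(d₁) − K·e^{−rT}·N(d₂) = 110.353822 − 87.615693 = 22.738129
ρ = K·T·e^{−rT}·N(d₂) = 123.336611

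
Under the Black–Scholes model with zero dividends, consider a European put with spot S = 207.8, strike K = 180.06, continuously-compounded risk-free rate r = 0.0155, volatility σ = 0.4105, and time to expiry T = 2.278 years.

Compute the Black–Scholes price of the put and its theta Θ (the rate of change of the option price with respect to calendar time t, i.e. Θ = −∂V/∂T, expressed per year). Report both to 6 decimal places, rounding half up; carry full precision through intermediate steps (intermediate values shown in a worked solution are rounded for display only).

σ√T = 0.4105·√2.278 = 0.619569
d₁ = (ln(S/K) + (r+σ²/2)T) / (σ√T) = (ln(207.8/180.06) + (0.0155+0.4105²/2)·2.278) / 0.619569 = (0.143286 + 0.227242) / 0.619569 = 0.598041
d₂ = d₁ − σ√T = 0.598041 − 0.619569 = -0.021528
e^{−rT} = e^{−0.0155·2.278} = 0.965307
N(−d₁) = 0.274906,  N(−d₂) = 0.508588
Put price V = K·e^{−rT}·N(−d₂) − S·N(−d₁) = 88.399279 − 57.125508 = 31.273771
φ(d₁) = (1/√(2π))·e^{−d₁²/2} = 0.333616
Θ = −S·φ(d₁)·σ/(2√T) + r·K·e^{−rT}·N(−d₂) = −9.427542 + 1.370189 = -8.057353

price = 31.273771
Θ = -8.057353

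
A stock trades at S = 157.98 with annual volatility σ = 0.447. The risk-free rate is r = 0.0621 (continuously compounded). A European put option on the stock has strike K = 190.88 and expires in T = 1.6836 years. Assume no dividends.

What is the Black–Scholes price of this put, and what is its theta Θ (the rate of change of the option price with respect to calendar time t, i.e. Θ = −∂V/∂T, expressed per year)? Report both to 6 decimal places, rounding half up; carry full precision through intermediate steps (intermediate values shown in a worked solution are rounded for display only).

σ√T = 0.447·√1.6836 = 0.579999
d₁ = (ln(S/K) + (r+σ²/2)T) / (σ√T) = (ln(157.98/190.88) + (0.0621+0.447²/2)·1.6836) / 0.579999 = (-0.189177 + 0.272751) / 0.579999 = 0.144094
d₂ = d₁ − σ√T = 0.144094 − 0.579999 = -0.435905
e^{−rT} = e^{−0.0621·1.6836} = 0.900728
N(−d₁) = 0.442713,  N(−d₂) = 0.668547
Put price V = K·e^{−rT}·N(−d₂) − S·N(−d₁) = 114.943988 − 69.939826 = 45.004162
φ(d₁) = (1/√(2π))·e^{−d₁²/2} = 0.394822
Θ = −S·φ(d₁)·σ/(2√T) + r·K·e^{−rT}·N(−d₂) = −10.743891 + 7.138022 = -3.605870

price = 45.004162
Θ = -3.605870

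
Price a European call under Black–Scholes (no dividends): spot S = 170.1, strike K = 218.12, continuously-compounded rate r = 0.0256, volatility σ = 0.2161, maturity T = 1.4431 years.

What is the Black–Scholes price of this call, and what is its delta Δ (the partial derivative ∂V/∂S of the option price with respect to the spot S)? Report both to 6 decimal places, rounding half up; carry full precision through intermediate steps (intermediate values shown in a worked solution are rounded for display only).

σ√T = 0.2161·√1.4431 = 0.259599
d₁ = (ln(S/K) + (r+σ²/2)T) / (σ√T) = (ln(170.1/218.12) + (0.0256+0.2161²/2)·1.4431) / 0.259599 = (-0.248659 + 0.070639) / 0.259599 = -0.685749
d₂ = d₁ − σ√T = -0.685749 − 0.259599 = -0.945348
e^{−rT} = e^{−0.0256·1.4431} = 0.963731
N(d₁) = 0.246436,  N(d₂) = 0.172241
Call price V = S·N(d₁) − K·e^{−rT}·N(d₂) = 41.918722 − 36.206529 = 5.712193
Δ = N(d₁) = 0.246436

price = 5.712193
Δ = 0.246436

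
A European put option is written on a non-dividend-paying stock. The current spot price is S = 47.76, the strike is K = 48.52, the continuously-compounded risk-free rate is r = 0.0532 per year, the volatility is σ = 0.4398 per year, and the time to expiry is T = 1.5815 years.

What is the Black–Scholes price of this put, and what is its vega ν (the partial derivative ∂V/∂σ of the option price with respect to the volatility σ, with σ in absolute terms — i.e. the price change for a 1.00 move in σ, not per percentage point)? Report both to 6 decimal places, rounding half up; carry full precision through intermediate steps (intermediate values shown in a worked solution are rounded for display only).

price = 8.558772
ν = 22.117952

σ√T = 0.4398·√1.5815 = 0.553082
d₁ = (ln(S/K) + (r+σ²/2)T) / (σ√T) = (ln(47.76/48.52) + (0.0532+0.4398²/2)·1.5815) / 0.553082 = (-0.015788 + 0.237086) / 0.553082 = 0.400118
d₂ = d₁ − σ√T = 0.400118 − 0.553082 = -0.152964
e^{−rT} = e^{−0.0532·1.5815} = 0.919306
N(−d₁) = 0.344535,  N(−d₂) = 0.560787
Put price V = K·e^{−rT}·N(−d₂) − S·N(−d₁) = 25.013753 − 16.454981 = 8.558772
φ(d₁) = (1/√(2π))·e^{−d₁²/2} = 0.368253
ν = S·φ(d₁)·√T = 22.117952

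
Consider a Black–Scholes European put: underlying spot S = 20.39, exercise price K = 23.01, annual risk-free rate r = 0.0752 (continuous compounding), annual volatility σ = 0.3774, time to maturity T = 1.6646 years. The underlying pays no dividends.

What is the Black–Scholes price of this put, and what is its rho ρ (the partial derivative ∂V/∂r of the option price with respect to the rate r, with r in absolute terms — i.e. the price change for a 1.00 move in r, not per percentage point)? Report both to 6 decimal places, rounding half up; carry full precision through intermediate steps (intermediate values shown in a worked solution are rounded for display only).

price = 3.870097
ρ = -20.032669

σ√T = 0.3774·√1.6646 = 0.486919
d₁ = (ln(S/K) + (r+σ²/2)T) / (σ√T) = (ln(20.39/23.01) + (0.0752+0.3774²/2)·1.6646) / 0.486919 = (-0.120884 + 0.243723) / 0.486919 = 0.252277
d₂ = d₁ − σ√T = 0.252277 − 0.486919 = -0.234642
e^{−rT} = e^{−0.0752·1.6646} = 0.882340
N(−d₁) = 0.400413,  N(−d₂) = 0.592757
Put price V = K·e^{−rT}·N(−d₂) − S·N(−d₁) = 12.034524 − 8.164427 = 3.870097
ρ = −K·T·e^{−rT}·N(−d₂) = -20.032669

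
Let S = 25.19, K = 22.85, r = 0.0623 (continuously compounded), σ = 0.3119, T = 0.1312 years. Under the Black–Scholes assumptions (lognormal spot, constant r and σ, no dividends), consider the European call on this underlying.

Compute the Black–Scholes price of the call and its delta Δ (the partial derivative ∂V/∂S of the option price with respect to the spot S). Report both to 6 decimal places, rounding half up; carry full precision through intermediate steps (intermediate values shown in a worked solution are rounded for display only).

σ√T = 0.3119·√0.1312 = 0.112975
d₁ = (ln(S/K) + (r+σ²/2)T) / (σ√T) = (ln(25.19/22.85) + (0.0623+0.3119²/2)·0.1312) / 0.112975 = (0.097496 + 0.014555) / 0.112975 = 0.991825
d₂ = d₁ − σ√T = 0.991825 − 0.112975 = 0.878850
e^{−rT} = e^{−0.0623·0.1312} = 0.991860
N(d₁) = 0.839359,  N(d₂) = 0.810259
Call price V = S·N(d₁) − K·e^{−rT}·N(d₂) = 21.143441 − 18.363695 = 2.779746
Δ = N(d₁) = 0.839359

price = 2.779746
Δ = 0.839359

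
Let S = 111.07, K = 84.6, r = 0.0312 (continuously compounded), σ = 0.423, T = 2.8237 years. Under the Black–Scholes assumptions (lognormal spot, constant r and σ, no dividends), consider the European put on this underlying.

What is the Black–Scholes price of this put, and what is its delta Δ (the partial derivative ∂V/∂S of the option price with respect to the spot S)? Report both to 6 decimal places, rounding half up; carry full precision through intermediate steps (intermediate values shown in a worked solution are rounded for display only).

σ√T = 0.423·√2.8237 = 0.710804
d₁ = (ln(S/K) + (r+σ²/2)T) / (σ√T) = (ln(111.07/84.6) + (0.0312+0.423²/2)·2.8237) / 0.710804 = (0.272226 + 0.340720) / 0.710804 = 0.862329
d₂ = d₁ − σ√T = 0.862329 − 0.710804 = 0.151526
e^{−rT} = e^{−0.0312·2.8237} = 0.915670
N(−d₁) = 0.194253,  N(−d₂) = 0.439781
Put price V = K·e^{−rT}·N(−d₂) − S·N(−d₁) = 34.067896 − 21.575703 = 12.492193
Δ = −N(−d₁) = -0.194253

price = 12.492193
Δ = -0.194253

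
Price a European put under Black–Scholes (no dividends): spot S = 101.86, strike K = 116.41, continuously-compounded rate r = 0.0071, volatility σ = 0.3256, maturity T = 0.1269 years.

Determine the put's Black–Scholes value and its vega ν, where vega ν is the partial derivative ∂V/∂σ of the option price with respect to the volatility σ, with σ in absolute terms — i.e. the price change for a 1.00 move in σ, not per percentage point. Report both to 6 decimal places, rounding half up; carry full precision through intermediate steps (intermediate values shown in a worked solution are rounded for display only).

σ√T = 0.3256·√0.1269 = 0.115989
d₁ = (ln(S/K) + (r+σ²/2)T) / (σ√T) = (ln(101.86/116.41) + (0.0071+0.3256²/2)·0.1269) / 0.115989 = (-0.133519 + 0.007628) / 0.115989 = -1.085378
d₂ = d₁ − σ√T = -1.085378 − 0.115989 = -1.201367
e^{−rT} = e^{−0.0071·0.1269} = 0.999099
N(−d₁) = 0.861123,  N(−d₂) = 0.885195
Put price V = K·e^{−rT}·N(−d₂) − S·N(−d₁) = 102.952807 − 87.713977 = 15.238830
φ(d₁) = (1/√(2π))·e^{−d₁²/2} = 0.221361
ν = S·φ(d₁)·√T = 8.032213

price = 15.238830
ν = 8.032213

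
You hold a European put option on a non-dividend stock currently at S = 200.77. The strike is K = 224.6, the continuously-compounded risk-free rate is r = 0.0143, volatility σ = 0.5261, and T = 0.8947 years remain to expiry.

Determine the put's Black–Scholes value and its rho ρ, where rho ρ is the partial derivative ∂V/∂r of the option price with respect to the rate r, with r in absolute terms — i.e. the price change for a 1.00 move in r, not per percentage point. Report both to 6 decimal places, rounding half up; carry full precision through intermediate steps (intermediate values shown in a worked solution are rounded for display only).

price = 52.805778
ρ = -133.540094

σ√T = 0.5261·√0.8947 = 0.497631
d₁ = (ln(S/K) + (r+σ²/2)T) / (σ√T) = (ln(200.77/224.6) + (0.0143+0.5261²/2)·0.8947) / 0.497631 = (-0.112161 + 0.136612) / 0.497631 = 0.049135
d₂ = d₁ − σ√T = 0.049135 − 0.497631 = -0.448495
e^{−rT} = e^{−0.0143·0.8947} = 0.987287
N(−d₁) = 0.480406,  N(−d₂) = 0.673102
Put price V = K·e^{−rT}·N(−d₂) − S·N(−d₁) = 149.256839 − 96.451061 = 52.805778
ρ = −K·T·e^{−rT}·N(−d₂) = -133.540094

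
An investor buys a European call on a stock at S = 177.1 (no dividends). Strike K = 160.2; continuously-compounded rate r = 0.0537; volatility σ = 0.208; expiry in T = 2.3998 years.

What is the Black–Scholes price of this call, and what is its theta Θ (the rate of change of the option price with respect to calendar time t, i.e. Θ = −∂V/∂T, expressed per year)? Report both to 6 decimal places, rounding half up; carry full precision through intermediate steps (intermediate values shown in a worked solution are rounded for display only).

price = 43.351456
Θ = -8.603109

σ√T = 0.208·√2.3998 = 0.322219
d₁ = (ln(S/K) + (r+σ²/2)T) / (σ√T) = (ln(177.1/160.2) + (0.0537+0.208²/2)·2.3998) / 0.322219 = (0.100292 + 0.180782) / 0.322219 = 0.872306
d₂ = d₁ − σ√T = 0.872306 − 0.322219 = 0.550087
e^{−rT} = e^{−0.0537·2.3998} = 0.879089
N(d₁) = 0.808479,  N(d₂) = 0.708870
Call price V = S·N(d₁) − K·e^{−rT}·N(d₂) = 143.181658 − 99.830201 = 43.351456
φ(d₁) = (1/√(2π))·e^{−d₁²/2} = 0.272696
Θ = −S·φ(d₁)·σ/(2√T) − r·K·e^{−rT}·N(d₂) = −3.242227 − 5.360882 = -8.603109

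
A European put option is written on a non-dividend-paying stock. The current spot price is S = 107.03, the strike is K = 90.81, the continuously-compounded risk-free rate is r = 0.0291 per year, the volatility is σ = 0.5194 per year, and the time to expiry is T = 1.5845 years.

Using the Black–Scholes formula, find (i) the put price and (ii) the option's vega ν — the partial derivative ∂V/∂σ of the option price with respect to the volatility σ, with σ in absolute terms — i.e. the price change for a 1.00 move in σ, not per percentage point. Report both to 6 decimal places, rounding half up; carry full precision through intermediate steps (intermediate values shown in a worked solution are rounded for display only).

price = 15.893330
ν = 43.547129

σ√T = 0.5194·√1.5845 = 0.653805
d₁ = (ln(S/K) + (r+σ²/2)T) / (σ√T) = (ln(107.03/90.81) + (0.0291+0.5194²/2)·1.5845) / 0.653805 = (0.164340 + 0.259839) / 0.653805 = 0.648785
d₂ = d₁ − σ√T = 0.648785 − 0.653805 = -0.005019
e^{−rT} = e^{−0.0291·1.5845} = 0.954938
N(−d₁) = 0.258239,  N(−d₂) = 0.502002
Put price V = K·e^{−rT}·N(−d₂) − S·N(−d₁) = 43.532599 − 27.639269 = 15.893330
φ(d₁) = (1/√(2π))·e^{−d₁²/2} = 0.323227
ν = S·φ(d₁)·√T = 43.547129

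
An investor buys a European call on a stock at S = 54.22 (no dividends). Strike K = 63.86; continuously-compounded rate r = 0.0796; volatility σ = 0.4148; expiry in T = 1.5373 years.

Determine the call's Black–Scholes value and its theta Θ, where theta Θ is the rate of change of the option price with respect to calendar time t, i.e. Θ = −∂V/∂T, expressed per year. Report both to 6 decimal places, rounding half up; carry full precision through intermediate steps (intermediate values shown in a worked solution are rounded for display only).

σ√T = 0.4148·√1.5373 = 0.514302
d₁ = (ln(S/K) + (r+σ²/2)T) / (σ√T) = (ln(54.22/63.86) + (0.0796+0.4148²/2)·1.5373) / 0.514302 = (-0.163643 + 0.254622) / 0.514302 = 0.176898
d₂ = d₁ − σ√T = 0.176898 − 0.514302 = -0.337404
e^{−rT} = e^{−0.0796·1.5373} = 0.884822
N(d₁) = 0.570206,  N(d₂) = 0.367906
Call price V = S·N(d₁) − K·e^{−rT}·N(d₂) = 30.916554 − 20.788437 = 10.128117
φ(d₁) = (1/√(2π))·e^{−d₁²/2} = 0.392749
Θ = −S·φ(d₁)·σ/(2√T) − r·K·e^{−rT}·N(d₂) = −3.562082 − 1.654760 = -5.216841

price = 10.128117
Θ = -5.216841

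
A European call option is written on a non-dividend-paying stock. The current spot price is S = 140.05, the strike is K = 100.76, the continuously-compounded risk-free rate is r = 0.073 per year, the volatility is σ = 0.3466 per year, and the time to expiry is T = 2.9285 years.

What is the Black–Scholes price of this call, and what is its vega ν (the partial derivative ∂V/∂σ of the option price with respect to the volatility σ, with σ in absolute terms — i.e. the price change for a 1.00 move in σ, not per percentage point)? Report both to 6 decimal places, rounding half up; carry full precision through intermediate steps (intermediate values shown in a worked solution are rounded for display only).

price = 64.698506
ν = 45.864908

σ√T = 0.3466·√2.9285 = 0.593132
d₁ = (ln(S/K) + (r+σ²/2)T) / (σ√T) = (ln(140.05/100.76) + (0.073+0.3466²/2)·2.9285) / 0.593132 = (0.329258 + 0.389683) / 0.593132 = 1.212110
d₂ = d₁ − σ√T = 1.212110 − 0.593132 = 0.618979
e^{−rT} = e^{−0.073·2.9285} = 0.807526
N(d₁) = 0.887265,  N(d₂) = 0.732035
Call price V = S·N(d₁) − K·e^{−rT}·N(d₂) = 124.261456 − 59.562949 = 64.698506
φ(d₁) = (1/√(2π))·e^{−d₁²/2} = 0.191370
ν = S·φ(d₁)·√T = 45.864908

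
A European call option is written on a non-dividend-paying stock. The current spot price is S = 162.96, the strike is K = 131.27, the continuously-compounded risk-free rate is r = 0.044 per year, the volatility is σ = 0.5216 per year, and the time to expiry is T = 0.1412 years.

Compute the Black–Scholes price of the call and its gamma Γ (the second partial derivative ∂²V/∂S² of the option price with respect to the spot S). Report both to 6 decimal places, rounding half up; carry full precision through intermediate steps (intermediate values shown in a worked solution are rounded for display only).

σ√T = 0.5216·√0.1412 = 0.195999
d₁ = (ln(S/K) + (r+σ²/2)T) / (σ√T) = (ln(162.96/131.27) + (0.044+0.5216²/2)·0.1412) / 0.195999 = (0.216249 + 0.025421) / 0.195999 = 1.233009
d₂ = d₁ − σ√T = 1.233009 − 0.195999 = 1.037010
e^{−rT} = e^{−0.044·0.1412} = 0.993806
N(d₁) = 0.891214,  N(d₂) = 0.850134
Call price V = S·N(d₁) − K·e^{−rT}·N(d₂) = 145.232211 − 110.905958 = 34.326254
φ(d₁) = (1/√(2π))·e^{−d₁²/2} = 0.186543
Γ = φ(d₁) / (S·σ·√T) = 0.005840

price = 34.326254
Γ = 0.005840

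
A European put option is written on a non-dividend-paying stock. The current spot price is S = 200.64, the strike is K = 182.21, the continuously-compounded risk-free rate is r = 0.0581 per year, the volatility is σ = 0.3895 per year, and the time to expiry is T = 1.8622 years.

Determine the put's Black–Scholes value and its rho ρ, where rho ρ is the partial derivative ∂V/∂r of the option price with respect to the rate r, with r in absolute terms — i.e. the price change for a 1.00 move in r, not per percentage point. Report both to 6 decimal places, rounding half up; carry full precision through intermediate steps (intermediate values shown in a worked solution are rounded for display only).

price = 22.317116
ρ = -137.826982

σ√T = 0.3895·√1.8622 = 0.531521
d₁ = (ln(S/K) + (r+σ²/2)T) / (σ√T) = (ln(200.64/182.21) + (0.0581+0.3895²/2)·1.8622) / 0.531521 = (0.096352 + 0.249451) / 0.531521 = 0.650592
d₂ = d₁ − σ√T = 0.650592 − 0.531521 = 0.119071
e^{−rT} = e^{−0.0581·1.8622} = 0.897454
N(−d₁) = 0.257655,  N(−d₂) = 0.452610
Put price V = K·e^{−rT}·N(−d₂) − S·N(−d₁) = 74.012986 − 51.695870 = 22.317116
ρ = −K·T·e^{−rT}·N(−d₂) = -137.826982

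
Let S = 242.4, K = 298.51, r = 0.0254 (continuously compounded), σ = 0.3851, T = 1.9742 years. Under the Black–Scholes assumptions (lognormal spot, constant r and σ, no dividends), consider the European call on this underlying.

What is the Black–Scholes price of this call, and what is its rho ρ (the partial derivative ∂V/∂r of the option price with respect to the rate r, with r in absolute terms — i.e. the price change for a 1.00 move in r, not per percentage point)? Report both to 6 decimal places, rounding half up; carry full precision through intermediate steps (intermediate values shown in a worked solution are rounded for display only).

σ√T = 0.3851·√1.9742 = 0.541089
d₁ = (ln(S/K) + (r+σ²/2)T) / (σ√T) = (ln(242.4/298.51) + (0.0254+0.3851²/2)·1.9742) / 0.541089 = (-0.208214 + 0.196534) / 0.541089 = -0.021587
d₂ = d₁ − σ√T = -0.021587 − 0.541089 = -0.562677
e^{−rT} = e^{−0.0254·1.9742} = 0.951092
N(d₁) = 0.491389,  N(d₂) = 0.286828
Call price V = S·N(d₁) − K·e^{−rT}·N(d₂) = 119.112606 − 81.433328 = 37.679278
ρ = K·T·e^{−rT}·N(d₂) = 160.765676

price = 37.679278
ρ = 160.765676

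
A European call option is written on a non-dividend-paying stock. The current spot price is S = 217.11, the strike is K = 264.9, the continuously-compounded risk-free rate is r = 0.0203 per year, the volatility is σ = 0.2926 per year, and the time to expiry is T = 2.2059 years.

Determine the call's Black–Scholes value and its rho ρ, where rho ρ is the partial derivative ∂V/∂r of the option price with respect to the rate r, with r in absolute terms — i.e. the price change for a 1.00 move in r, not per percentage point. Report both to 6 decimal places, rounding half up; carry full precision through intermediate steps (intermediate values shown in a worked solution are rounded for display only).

σ√T = 0.2926·√2.2059 = 0.434577
d₁ = (ln(S/K) + (r+σ²/2)T) / (σ√T) = (ln(217.11/264.9) + (0.0203+0.2926²/2)·2.2059) / 0.434577 = (-0.198948 + 0.139209) / 0.434577 = -0.137466
d₂ = d₁ − σ√T = -0.137466 − 0.434577 = -0.572044
e^{−rT} = e^{−0.0203·2.2059} = 0.956208
N(d₁) = 0.445331,  N(d₂) = 0.283646
Call price V = S·N(d₁) − K·e^{−rT}·N(d₂) = 96.685852 − 71.847446 = 24.838406
ρ = K·T·e^{−rT}·N(d₂) = 158.488281

price = 24.838406
ρ = 158.488281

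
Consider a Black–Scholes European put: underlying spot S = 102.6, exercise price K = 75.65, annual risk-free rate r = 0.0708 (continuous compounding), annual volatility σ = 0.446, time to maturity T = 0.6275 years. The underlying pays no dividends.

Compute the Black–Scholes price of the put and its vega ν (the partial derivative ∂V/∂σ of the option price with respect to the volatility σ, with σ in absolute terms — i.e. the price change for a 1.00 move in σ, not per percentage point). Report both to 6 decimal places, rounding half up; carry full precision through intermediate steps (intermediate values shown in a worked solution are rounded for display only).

σ√T = 0.446·√0.6275 = 0.353298
d₁ = (ln(S/K) + (r+σ²/2)T) / (σ√T) = (ln(102.6/75.65) + (0.0708+0.446²/2)·0.6275) / 0.353298 = (0.304720 + 0.106837) / 0.353298 = 1.164900
d₂ = d₁ − σ√T = 1.164900 − 0.353298 = 0.811602
e^{−rT} = e^{−0.0708·0.6275} = 0.956545
N(−d₁) = 0.122030,  N(−d₂) = 0.208510
Put price V = K·e^{−rT}·N(−d₂) − S·N(−d₁) = 15.088347 − 12.520249 = 2.568098
φ(d₁) = (1/√(2π))·e^{−d₁²/2} = 0.202415
ν = S·φ(d₁)·√T = 16.451185

price = 2.568098
ν = 16.451185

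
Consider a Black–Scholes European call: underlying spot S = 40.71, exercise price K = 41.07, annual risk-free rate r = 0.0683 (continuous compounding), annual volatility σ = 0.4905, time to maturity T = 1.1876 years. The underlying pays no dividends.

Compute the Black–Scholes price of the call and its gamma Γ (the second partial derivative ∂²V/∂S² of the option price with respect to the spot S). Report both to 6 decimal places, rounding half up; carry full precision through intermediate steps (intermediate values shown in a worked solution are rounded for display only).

σ√T = 0.4905·√1.1876 = 0.534532
d₁ = (ln(S/K) + (r+σ²/2)T) / (σ√T) = (ln(40.71/41.07) + (0.0683+0.4905²/2)·1.1876) / 0.534532 = (-0.008804 + 0.223976) / 0.534532 = 0.402541
d₂ = d₁ − σ√T = 0.402541 − 0.534532 = -0.131991
e^{−rT} = e^{−0.0683·1.1876} = 0.922089
N(d₁) = 0.656357,  N(d₂) = 0.447496
Call price V = S·N(d₁) − K·e^{−rT}·N(d₂) = 26.720300 − 16.946755 = 9.773545
φ(d₁) = (1/√(2π))·e^{−d₁²/2} = 0.367895
Γ = φ(d₁) / (S·σ·√T) = 0.016906

price = 9.773545
Γ = 0.016906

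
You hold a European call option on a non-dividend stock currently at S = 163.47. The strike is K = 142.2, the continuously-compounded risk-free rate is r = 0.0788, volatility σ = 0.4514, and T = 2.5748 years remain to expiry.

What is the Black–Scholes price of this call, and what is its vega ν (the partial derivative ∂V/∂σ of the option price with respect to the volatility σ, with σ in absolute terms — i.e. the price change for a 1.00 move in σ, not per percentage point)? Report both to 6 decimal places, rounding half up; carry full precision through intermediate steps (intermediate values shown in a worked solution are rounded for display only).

price = 67.313461
ν = 73.861632

σ√T = 0.4514·√2.5748 = 0.724325
d₁ = (ln(S/K) + (r+σ²/2)T) / (σ√T) = (ln(163.47/142.2) + (0.0788+0.4514²/2)·2.5748) / 0.724325 = (0.139395 + 0.465217) / 0.724325 = 0.834726
d₂ = d₁ − σ√T = 0.834726 − 0.724325 = 0.110401
e^{−rT} = e^{−0.0788·2.5748} = 0.816365
N(d₁) = 0.798064,  N(d₂) = 0.543954
Call price V = S·N(d₁) − K·e^{−rT}·N(d₂) = 130.459502 − 63.146041 = 67.313461
φ(d₁) = (1/√(2π))·e^{−d₁²/2} = 0.281585
ν = S·φ(d₁)·√T = 73.861632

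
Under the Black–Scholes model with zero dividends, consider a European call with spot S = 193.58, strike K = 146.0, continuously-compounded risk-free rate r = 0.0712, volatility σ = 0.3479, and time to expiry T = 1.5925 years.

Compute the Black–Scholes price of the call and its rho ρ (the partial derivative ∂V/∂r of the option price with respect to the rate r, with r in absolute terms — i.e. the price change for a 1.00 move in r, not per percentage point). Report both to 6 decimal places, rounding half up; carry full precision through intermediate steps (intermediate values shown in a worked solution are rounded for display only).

price = 70.121842
ρ = 156.132421

σ√T = 0.3479·√1.5925 = 0.439030
d₁ = (ln(S/K) + (r+σ²/2)T) / (σ√T) = (ln(193.58/146.0) + (0.0712+0.3479²/2)·1.5925) / 0.439030 = (0.282084 + 0.209760) / 0.439030 = 1.120297
d₂ = d₁ − σ√T = 1.120297 − 0.439030 = 0.681267
e^{−rT} = e^{−0.0712·1.5925} = 0.892806
N(d₁) = 0.868706,  N(d₂) = 0.752149
Call price V = S·N(d₁) − K·e^{−rT}·N(d₂) = 168.164179 − 98.042336 = 70.121842
ρ = K·T·e^{−rT}·N(d₂) = 156.132421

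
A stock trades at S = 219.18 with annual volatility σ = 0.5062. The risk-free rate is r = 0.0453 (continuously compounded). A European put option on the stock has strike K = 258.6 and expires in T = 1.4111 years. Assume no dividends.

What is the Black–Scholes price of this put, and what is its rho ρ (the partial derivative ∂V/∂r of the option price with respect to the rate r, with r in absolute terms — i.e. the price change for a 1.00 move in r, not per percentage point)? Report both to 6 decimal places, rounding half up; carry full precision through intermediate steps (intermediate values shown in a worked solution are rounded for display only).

σ√T = 0.5062·√1.4111 = 0.601314
d₁ = (ln(S/K) + (r+σ²/2)T) / (σ√T) = (ln(219.18/258.6) + (0.0453+0.5062²/2)·1.4111) / 0.601314 = (-0.165389 + 0.244712) / 0.601314 = 0.131916
d₂ = d₁ − σ√T = 0.131916 − 0.601314 = -0.469398
e^{−rT} = e^{−0.0453·1.4111} = 0.938077
N(−d₁) = 0.447525,  N(−d₂) = 0.680607
Put price V = K·e^{−rT}·N(−d₂) − S·N(−d₁) = 165.106375 − 98.088636 = 67.017739
ρ = −K·T·e^{−rT}·N(−d₂) = -232.981606

price = 67.017739
ρ = -232.981606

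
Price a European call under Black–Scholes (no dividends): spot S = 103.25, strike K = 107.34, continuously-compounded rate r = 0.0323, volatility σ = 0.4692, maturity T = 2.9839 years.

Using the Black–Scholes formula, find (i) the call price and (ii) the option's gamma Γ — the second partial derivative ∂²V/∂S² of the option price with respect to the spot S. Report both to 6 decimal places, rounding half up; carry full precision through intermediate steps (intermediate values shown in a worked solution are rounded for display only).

σ√T = 0.4692·√2.9839 = 0.810495
d₁ = (ln(S/K) + (r+σ²/2)T) / (σ√T) = (ln(103.25/107.34) + (0.0323+0.4692²/2)·2.9839) / 0.810495 = (-0.038848 + 0.424831) / 0.810495 = 0.476231
d₂ = d₁ − σ√T = 0.476231 − 0.810495 = -0.334264
e^{−rT} = e^{−0.0323·2.9839} = 0.908119
N(d₁) = 0.683045,  N(d₂) = 0.369090
Call price V = S·N(d₁) − K·e^{−rT}·N(d₂) = 70.524403 − 35.977992 = 34.546411
φ(d₁) = (1/√(2π))·e^{−d₁²/2} = 0.356174
Γ = φ(d₁) / (S·σ·√T) = 0.004256

price = 34.546411
Γ = 0.004256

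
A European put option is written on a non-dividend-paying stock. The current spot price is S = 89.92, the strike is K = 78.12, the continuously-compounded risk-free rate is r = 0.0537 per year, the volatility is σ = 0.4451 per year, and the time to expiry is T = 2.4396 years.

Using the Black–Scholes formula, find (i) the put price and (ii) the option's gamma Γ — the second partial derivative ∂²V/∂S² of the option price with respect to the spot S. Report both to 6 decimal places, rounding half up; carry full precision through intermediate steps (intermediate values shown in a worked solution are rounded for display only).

σ√T = 0.4451·√2.4396 = 0.695211
d₁ = (ln(S/K) + (r+σ²/2)T) / (σ√T) = (ln(89.92/78.12) + (0.0537+0.4451²/2)·2.4396) / 0.695211 = (0.140674 + 0.372666) / 0.695211 = 0.738394
d₂ = d₁ − σ√T = 0.738394 − 0.695211 = 0.043183
e^{−rT} = e^{−0.0537·2.4396} = 0.877212
N(−d₁) = 0.230137,  N(−d₂) = 0.482778
Put price V = K·e^{−rT}·N(−d₂) − S·N(−d₁) = 33.083705 − 20.693954 = 12.389750
φ(d₁) = (1/√(2π))·e^{−d₁²/2} = 0.303750
Γ = φ(d₁) / (S·σ·√T) = 0.004859

price = 12.389750
Γ = 0.004859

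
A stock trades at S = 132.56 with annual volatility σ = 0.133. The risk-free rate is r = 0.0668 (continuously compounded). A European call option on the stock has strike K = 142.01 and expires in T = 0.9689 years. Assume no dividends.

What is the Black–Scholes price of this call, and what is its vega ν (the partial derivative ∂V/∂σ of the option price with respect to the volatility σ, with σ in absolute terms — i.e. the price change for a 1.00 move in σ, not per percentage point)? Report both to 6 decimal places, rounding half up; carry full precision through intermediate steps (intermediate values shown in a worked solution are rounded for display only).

σ√T = 0.133·√0.9689 = 0.130916
d₁ = (ln(S/K) + (r+σ²/2)T) / (σ√T) = (ln(132.56/142.01) + (0.0668+0.133²/2)·0.9689) / 0.130916 = (-0.068862 + 0.073292) / 0.130916 = 0.033837
d₂ = d₁ − σ√T = 0.033837 − 0.130916 = -0.097078
e^{−rT} = e^{−0.0668·0.9689} = 0.937328
N(d₁) = 0.513497,  N(d₂) = 0.461332
Call price V = S·N(d₁) − K·e^{−rT}·N(d₂) = 68.069113 − 61.407876 = 6.661237
φ(d₁) = (1/√(2π))·e^{−d₁²/2} = 0.398714
ν = S·φ(d₁)·√T = 52.025158

price = 6.661237
ν = 52.025158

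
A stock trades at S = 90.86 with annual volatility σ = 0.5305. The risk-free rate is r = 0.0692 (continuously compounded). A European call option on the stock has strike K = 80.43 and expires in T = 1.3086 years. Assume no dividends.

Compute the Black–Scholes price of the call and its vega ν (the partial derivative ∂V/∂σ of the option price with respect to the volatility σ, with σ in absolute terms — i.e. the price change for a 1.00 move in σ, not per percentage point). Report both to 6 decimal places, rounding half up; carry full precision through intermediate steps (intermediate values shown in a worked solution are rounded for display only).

σ√T = 0.5305·√1.3086 = 0.606860
d₁ = (ln(S/K) + (r+σ²/2)T) / (σ√T) = (ln(90.86/80.43) + (0.0692+0.5305²/2)·1.3086) / 0.606860 = (0.121933 + 0.274695) / 0.606860 = 0.653573
d₂ = d₁ − σ√T = 0.653573 − 0.606860 = 0.046712
e^{−rT} = e^{−0.0692·1.3086} = 0.913424
N(d₁) = 0.743306,  N(d₂) = 0.518629
Call price V = S·N(d₁) − K·e^{−rT}·N(d₂) = 67.536828 − 38.101941 = 29.434887
φ(d₁) = (1/√(2π))·e^{−d₁²/2} = 0.322221
ν = S·φ(d₁)·√T = 33.491159

price = 29.434887
ν = 33.491159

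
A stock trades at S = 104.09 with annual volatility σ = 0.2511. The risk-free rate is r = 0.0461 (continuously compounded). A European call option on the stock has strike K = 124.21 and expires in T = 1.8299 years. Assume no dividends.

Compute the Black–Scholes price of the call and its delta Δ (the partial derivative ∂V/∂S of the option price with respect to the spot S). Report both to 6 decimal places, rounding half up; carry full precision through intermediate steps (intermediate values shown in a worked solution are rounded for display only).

σ√T = 0.2511·√1.8299 = 0.339673
d₁ = (ln(S/K) + (r+σ²/2)T) / (σ√T) = (ln(104.09/124.21) + (0.0461+0.2511²/2)·1.8299) / 0.339673 = (-0.176718 + 0.142047) / 0.339673 = -0.102071
d₂ = d₁ − σ√T = -0.102071 − 0.339673 = -0.441743
e^{−rT} = e^{−0.0461·1.8299} = 0.919102
N(d₁) = 0.459350,  N(d₂) = 0.329337
Call price V = S·N(d₁) − K·e^{−rT}·N(d₂) = 47.813762 − 37.597702 = 10.216061
Δ = N(d₁) = 0.459350

price = 10.216061
Δ = 0.459350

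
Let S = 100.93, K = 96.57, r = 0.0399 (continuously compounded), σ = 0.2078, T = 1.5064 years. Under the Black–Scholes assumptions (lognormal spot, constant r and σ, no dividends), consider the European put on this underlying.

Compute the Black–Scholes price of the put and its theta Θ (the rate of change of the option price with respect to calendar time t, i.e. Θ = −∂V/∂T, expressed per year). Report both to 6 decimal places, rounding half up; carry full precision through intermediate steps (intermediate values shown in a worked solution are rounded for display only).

σ√T = 0.2078·√1.5064 = 0.255044
d₁ = (ln(S/K) + (r+σ²/2)T) / (σ√T) = (ln(100.93/96.57) + (0.0399+0.2078²/2)·1.5064) / 0.255044 = (0.044159 + 0.092629) / 0.255044 = 0.536331
d₂ = d₁ − σ√T = 0.536331 − 0.255044 = 0.281287
e^{−rT} = e^{−0.0399·1.5064} = 0.941665
N(−d₁) = 0.295865,  N(−d₂) = 0.389245
Put price V = K·e^{−rT}·N(−d₂) − S·N(−d₁) = 35.396642 − 29.861637 = 5.535004
φ(d₁) = (1/√(2π))·e^{−d₁²/2} = 0.345499
Θ = −S·φ(d₁)·σ/(2√T) + r·K·e^{−rT}·N(−d₂) = −2.951978 + 1.412326 = -1.539652

price = 5.535004
Θ = -1.539652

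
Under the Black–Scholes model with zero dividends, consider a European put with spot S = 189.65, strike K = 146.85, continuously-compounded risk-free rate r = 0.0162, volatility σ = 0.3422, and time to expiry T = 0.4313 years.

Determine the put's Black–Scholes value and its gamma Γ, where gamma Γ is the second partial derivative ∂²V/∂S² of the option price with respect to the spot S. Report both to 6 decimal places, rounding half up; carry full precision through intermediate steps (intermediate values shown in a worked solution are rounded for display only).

price = 2.223381
Γ = 0.004118

σ√T = 0.3422·√0.4313 = 0.224734
d₁ = (ln(S/K) + (r+σ²/2)T) / (σ√T) = (ln(189.65/146.85) + (0.0162+0.3422²/2)·0.4313) / 0.224734 = (0.255769 + 0.032240) / 0.224734 = 1.281550
d₂ = d₁ − σ√T = 1.281550 − 0.224734 = 1.056815
e^{−rT} = e^{−0.0162·0.4313} = 0.993037
N(−d₁) = 0.100000,  N(−d₂) = 0.145298
Put price V = K·e^{−rT}·N(−d₂) − S·N(−d₁) = 21.188436 − 18.965055 = 2.223381
φ(d₁) = (1/√(2π))·e^{−d₁²/2} = 0.175499
Γ = φ(d₁) / (S·σ·√T) = 0.004118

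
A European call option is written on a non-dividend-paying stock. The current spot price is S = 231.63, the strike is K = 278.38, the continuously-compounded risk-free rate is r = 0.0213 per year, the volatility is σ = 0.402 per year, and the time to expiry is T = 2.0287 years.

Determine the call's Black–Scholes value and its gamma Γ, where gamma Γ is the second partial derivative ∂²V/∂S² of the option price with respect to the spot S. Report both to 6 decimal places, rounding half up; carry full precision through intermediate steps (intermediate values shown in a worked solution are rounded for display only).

price = 40.284635
Γ = 0.003006

σ√T = 0.402·√2.0287 = 0.572578
d₁ = (ln(S/K) + (r+σ²/2)T) / (σ√T) = (ln(231.63/278.38) + (0.0213+0.402²/2)·2.0287) / 0.572578 = (-0.183846 + 0.207134) / 0.572578 = 0.040673
d₂ = d₁ − σ√T = 0.040673 − 0.572578 = -0.531905
e^{−rT} = e^{−0.0213·2.0287} = 0.957709
N(d₁) = 0.516222,  N(d₂) = 0.297396
Call price V = S·N(d₁) − K·e^{−rT}·N(d₂) = 119.572439 − 79.287804 = 40.284635
φ(d₁) = (1/√(2π))·e^{−d₁²/2} = 0.398612
Γ = φ(d₁) / (S·σ·√T) = 0.003006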